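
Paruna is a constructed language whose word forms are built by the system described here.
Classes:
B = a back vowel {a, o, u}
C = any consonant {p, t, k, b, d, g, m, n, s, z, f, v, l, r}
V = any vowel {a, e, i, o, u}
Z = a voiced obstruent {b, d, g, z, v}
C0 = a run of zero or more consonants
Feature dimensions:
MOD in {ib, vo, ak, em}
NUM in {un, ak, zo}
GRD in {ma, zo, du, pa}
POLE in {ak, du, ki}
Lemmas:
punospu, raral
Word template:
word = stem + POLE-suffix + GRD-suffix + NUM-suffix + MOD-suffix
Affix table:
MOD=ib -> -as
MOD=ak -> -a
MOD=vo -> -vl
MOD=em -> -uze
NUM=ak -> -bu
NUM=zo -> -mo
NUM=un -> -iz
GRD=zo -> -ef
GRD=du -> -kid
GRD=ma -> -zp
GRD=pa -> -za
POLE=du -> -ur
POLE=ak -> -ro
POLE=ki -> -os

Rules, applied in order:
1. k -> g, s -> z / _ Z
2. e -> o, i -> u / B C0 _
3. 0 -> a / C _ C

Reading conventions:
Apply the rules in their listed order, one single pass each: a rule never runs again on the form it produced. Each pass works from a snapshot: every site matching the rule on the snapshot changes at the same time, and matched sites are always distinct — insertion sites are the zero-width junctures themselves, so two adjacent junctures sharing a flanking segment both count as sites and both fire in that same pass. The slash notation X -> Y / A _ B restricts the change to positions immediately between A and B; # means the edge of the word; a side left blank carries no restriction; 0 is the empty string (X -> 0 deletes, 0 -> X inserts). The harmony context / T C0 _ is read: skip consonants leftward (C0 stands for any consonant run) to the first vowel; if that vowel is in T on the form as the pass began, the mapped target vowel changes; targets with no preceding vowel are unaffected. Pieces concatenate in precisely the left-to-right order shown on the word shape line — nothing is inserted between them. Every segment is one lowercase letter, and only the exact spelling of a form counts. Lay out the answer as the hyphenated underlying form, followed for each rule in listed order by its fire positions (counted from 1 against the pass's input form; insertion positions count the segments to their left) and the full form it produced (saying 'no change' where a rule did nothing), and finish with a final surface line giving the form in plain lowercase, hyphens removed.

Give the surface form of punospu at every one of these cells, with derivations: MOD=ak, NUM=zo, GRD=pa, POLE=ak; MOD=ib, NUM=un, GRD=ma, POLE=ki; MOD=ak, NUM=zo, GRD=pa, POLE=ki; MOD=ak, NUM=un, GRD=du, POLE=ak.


cell MOD=ak, NUM=zo, GRD=pa, POLE=ak:
underlying: punospu-ro-za-mo-a
1. k -> g, s -> z / _ Z: no change
2. e -> o, i -> u / B C0 _: no change
3. 0 -> a / C _ C: inserts after position(s) 5: punosapurozamoa
surface: punosapurozamoa

cell MOD=ib, NUM=un, GRD=ma, POLE=ki:
underlying: punospu-os-zp-iz-as
1. k -> g, s -> z / _ Z: fires at position(s) 9: punospuozzpizas
2. e -> o, i -> u / B C0 _: fires at position(s) 12: punospuozzpuzas
3. 0 -> a / C _ C: inserts after position(s) 5, 9, 10: punosapuozazapuzas
surface: punosapuozazapuzas

cell MOD=ak, NUM=zo, GRD=pa, POLE=ki:
underlying: punospu-os-za-mo-a
1. k -> g, s -> z / _ Z: fires at position(s) 9: punospuozzamoa
2. e -> o, i -> u / B C0 _: no change
3. 0 -> a / C _ C: inserts after position(s) 5, 9: punosapuozazamoa
surface: punosapuozazamoa

cell MOD=ak, NUM=un, GRD=du, POLE=ak:
underlying: punospu-ro-kid-iz-a
1. k -> g, s -> z / _ Z: no change
2. e -> o, i -> u / B C0 _: fires at position(s) 11: punospurokudiza
3. 0 -> a / C _ C: inserts after position(s) 5: punosapurokudiza
surface: punosapurokudiza


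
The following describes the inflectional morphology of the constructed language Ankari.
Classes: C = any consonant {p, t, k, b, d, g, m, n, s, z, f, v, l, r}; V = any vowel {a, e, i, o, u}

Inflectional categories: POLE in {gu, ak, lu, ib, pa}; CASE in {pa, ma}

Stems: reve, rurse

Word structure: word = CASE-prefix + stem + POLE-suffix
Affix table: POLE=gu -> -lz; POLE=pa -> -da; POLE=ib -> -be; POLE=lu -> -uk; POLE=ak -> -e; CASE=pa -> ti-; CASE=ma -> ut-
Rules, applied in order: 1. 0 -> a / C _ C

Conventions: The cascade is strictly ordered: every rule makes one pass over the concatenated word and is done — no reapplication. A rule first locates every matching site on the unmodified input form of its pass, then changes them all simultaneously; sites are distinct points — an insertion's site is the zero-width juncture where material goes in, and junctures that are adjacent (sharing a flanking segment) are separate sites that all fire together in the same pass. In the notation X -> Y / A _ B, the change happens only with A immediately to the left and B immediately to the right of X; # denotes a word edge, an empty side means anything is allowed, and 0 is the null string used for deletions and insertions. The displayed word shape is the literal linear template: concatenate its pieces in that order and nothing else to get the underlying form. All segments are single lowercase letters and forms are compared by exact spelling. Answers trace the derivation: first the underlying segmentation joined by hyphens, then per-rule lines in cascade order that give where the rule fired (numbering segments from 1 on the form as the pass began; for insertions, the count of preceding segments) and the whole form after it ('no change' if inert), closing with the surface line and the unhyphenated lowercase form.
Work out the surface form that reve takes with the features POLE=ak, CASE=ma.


underlying: ut-reve-e
1. 0 -> a / C _ C: inserts after position(s) 2: utarevee
surface: utarevee


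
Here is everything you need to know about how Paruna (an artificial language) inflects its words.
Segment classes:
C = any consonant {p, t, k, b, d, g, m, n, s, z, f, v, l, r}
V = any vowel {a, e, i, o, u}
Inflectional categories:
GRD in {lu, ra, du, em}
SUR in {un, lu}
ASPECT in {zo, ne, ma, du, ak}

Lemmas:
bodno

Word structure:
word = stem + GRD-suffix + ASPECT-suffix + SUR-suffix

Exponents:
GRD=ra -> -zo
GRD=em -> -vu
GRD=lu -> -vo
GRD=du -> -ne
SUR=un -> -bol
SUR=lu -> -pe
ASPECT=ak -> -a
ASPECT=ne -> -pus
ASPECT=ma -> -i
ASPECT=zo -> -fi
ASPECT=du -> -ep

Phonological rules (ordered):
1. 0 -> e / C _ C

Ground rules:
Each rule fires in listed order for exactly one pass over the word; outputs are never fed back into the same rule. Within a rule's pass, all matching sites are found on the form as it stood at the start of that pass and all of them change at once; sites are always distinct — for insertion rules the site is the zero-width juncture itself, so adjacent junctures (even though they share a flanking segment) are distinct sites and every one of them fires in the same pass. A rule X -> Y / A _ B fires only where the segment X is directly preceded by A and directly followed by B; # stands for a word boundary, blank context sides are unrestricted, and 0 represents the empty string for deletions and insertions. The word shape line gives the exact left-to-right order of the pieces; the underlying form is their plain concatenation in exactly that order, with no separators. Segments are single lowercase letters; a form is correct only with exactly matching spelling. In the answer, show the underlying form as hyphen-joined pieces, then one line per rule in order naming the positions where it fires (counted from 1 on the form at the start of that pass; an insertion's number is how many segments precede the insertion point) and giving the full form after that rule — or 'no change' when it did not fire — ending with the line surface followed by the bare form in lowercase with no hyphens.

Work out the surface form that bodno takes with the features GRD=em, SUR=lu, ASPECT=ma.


underlying: bodno-vu-i-pe
1. 0 -> e / C _ C: inserts after position(s) 3: bodenovuipe
surface: bodenovuipe


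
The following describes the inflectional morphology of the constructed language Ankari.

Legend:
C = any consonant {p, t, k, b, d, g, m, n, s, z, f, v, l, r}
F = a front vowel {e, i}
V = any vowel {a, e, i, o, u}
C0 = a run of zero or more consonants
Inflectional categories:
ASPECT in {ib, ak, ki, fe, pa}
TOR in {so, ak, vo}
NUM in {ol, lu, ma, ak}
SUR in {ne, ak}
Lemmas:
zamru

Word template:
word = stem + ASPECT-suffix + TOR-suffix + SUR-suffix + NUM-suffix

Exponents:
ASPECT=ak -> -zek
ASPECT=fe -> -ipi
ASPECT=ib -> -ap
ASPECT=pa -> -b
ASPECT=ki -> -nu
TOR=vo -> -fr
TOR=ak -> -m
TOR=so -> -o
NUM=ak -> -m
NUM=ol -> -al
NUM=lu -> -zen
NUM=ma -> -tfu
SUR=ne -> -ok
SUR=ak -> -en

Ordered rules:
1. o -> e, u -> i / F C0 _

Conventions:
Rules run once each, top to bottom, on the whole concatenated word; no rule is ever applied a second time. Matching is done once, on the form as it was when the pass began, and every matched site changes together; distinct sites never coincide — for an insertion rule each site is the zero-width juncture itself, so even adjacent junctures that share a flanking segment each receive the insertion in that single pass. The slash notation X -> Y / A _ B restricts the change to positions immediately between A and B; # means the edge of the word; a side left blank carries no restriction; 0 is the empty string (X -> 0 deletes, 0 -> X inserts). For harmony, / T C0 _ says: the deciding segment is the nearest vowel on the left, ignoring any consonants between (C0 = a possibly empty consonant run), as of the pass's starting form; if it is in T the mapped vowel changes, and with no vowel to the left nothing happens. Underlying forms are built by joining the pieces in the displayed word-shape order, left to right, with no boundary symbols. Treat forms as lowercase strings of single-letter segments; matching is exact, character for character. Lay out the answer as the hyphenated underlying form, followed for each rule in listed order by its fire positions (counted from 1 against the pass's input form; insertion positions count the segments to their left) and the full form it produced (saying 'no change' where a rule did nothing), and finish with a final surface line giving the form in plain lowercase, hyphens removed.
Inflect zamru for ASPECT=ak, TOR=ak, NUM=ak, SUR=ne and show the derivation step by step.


underlying: zamru-zek-m-ok-m
1. o -> e, u -> i / F C0 _: fires at position(s) 10: zamruzekmekm
surface: zamruzekmekm


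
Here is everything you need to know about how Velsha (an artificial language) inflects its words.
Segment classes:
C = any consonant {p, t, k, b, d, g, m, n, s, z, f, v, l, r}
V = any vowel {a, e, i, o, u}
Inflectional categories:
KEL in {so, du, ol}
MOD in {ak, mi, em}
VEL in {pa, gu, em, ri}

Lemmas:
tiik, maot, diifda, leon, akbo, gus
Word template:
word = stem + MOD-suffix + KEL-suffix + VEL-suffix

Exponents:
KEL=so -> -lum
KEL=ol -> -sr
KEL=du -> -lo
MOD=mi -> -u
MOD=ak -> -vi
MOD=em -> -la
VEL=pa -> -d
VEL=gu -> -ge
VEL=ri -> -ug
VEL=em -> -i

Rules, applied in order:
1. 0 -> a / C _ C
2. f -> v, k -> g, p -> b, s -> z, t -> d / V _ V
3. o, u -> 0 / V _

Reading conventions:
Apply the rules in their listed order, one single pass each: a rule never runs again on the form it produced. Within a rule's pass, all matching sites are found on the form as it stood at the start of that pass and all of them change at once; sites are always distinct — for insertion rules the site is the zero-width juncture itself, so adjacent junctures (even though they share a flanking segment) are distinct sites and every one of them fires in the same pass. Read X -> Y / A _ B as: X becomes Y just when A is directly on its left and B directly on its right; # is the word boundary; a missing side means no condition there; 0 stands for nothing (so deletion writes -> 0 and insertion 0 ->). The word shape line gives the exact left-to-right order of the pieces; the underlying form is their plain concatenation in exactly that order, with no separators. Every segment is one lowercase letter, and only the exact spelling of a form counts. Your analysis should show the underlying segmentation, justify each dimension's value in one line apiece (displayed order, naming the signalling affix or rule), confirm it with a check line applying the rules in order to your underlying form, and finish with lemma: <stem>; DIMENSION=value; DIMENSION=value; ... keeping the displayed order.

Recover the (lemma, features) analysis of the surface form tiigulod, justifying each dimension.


underlying: tiik-u-lo-d
KEL=du - signalled by the affix -lo
MOD=mi - signalled by the affix -u
VEL=pa - signalled by the affix -d
check: tiikulod -> tiikulod -> tiigulod -> tiigulod
lemma: tiik; KEL=du; MOD=mi; VEL=pa


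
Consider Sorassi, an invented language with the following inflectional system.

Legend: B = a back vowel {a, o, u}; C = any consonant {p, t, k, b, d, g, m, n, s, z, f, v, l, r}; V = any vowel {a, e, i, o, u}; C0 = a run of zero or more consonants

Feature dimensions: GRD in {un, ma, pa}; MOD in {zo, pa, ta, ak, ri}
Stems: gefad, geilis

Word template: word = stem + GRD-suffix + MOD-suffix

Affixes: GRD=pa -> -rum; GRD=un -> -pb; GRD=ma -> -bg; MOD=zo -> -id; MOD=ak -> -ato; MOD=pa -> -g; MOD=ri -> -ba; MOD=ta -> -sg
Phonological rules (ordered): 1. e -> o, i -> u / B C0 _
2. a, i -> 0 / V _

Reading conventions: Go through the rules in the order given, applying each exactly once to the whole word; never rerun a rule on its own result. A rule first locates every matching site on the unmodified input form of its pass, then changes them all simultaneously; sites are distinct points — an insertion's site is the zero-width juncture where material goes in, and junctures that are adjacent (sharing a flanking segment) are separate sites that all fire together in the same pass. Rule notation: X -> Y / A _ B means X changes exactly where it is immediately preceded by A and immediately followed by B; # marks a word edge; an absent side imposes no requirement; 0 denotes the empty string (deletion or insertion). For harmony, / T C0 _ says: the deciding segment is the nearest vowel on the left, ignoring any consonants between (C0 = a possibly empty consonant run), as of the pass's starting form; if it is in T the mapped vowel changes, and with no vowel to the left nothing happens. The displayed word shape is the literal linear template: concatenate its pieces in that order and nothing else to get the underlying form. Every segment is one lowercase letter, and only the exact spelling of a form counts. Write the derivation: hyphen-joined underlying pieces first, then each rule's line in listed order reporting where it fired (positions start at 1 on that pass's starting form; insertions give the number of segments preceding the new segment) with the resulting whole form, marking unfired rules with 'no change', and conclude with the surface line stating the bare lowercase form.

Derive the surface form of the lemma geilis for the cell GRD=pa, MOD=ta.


underlying: geilis-rum-sg
1. e -> o, i -> u / B C0 _: no change
2. a, i -> 0 / V _: fires at position(s) 3: gelisrumsg
surface: gelisrumsg


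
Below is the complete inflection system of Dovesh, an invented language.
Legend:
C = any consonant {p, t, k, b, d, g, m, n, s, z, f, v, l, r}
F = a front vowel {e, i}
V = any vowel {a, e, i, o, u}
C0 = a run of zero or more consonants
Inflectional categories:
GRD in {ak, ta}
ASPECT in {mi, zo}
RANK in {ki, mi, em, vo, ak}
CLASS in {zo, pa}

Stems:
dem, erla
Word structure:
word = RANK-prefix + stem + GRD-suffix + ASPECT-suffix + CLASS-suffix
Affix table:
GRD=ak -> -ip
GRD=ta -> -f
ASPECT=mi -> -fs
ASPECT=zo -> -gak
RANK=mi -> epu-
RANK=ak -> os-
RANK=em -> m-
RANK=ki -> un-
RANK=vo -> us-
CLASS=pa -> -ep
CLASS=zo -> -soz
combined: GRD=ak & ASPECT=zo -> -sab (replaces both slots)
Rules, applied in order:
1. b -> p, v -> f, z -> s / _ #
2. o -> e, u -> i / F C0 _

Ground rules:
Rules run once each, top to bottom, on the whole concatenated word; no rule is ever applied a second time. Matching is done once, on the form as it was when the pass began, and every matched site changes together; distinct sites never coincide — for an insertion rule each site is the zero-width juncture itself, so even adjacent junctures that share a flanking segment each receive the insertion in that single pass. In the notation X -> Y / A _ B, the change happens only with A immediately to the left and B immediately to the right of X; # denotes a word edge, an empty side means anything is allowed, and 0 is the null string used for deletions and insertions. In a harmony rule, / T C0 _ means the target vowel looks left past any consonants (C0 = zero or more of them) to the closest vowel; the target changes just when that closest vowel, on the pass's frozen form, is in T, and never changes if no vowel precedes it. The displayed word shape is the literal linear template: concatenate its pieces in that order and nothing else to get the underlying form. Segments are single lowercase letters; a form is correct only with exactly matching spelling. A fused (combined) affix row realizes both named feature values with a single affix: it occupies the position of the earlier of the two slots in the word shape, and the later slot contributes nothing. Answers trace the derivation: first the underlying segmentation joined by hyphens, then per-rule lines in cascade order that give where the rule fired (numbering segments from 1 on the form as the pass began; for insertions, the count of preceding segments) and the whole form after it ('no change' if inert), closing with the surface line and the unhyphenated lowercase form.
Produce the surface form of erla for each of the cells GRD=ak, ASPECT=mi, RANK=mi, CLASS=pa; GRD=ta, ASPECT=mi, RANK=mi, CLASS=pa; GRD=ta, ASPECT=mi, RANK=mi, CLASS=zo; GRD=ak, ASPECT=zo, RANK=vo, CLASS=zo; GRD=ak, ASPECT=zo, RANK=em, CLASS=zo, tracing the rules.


cell GRD=ak, ASPECT=mi, RANK=mi, CLASS=pa:
underlying: epu-erla-ip-fs-ep
1. b -> p, v -> f, z -> s / _ #: no change
2. o -> e, u -> i / F C0 _: fires at position(s) 3: epierlaipfsep
surface: epierlaipfsep

cell GRD=ta, ASPECT=mi, RANK=mi, CLASS=pa:
underlying: epu-erla-f-fs-ep
1. b -> p, v -> f, z -> s / _ #: no change
2. o -> e, u -> i / F C0 _: fires at position(s) 3: epierlaffsep
surface: epierlaffsep

cell GRD=ta, ASPECT=mi, RANK=mi, CLASS=zo:
underlying: epu-erla-f-fs-soz
1. b -> p, v -> f, z -> s / _ #: fires at position(s) 13: epuerlaffssos
2. o -> e, u -> i / F C0 _: fires at position(s) 3: epierlaffssos
surface: epierlaffssos

cell GRD=ak, ASPECT=zo, RANK=vo, CLASS=zo:
underlying: us-erla-sab-soz
1. b -> p, v -> f, z -> s / _ #: fires at position(s) 12: userlasabsos
2. o -> e, u -> i / F C0 _: no change
surface: userlasabsos

cell GRD=ak, ASPECT=zo, RANK=em, CLASS=zo:
underlying: m-erla-sab-soz
1. b -> p, v -> f, z -> s / _ #: fires at position(s) 11: merlasabsos
2. o -> e, u -> i / F C0 _: no change
surface: merlasabsos


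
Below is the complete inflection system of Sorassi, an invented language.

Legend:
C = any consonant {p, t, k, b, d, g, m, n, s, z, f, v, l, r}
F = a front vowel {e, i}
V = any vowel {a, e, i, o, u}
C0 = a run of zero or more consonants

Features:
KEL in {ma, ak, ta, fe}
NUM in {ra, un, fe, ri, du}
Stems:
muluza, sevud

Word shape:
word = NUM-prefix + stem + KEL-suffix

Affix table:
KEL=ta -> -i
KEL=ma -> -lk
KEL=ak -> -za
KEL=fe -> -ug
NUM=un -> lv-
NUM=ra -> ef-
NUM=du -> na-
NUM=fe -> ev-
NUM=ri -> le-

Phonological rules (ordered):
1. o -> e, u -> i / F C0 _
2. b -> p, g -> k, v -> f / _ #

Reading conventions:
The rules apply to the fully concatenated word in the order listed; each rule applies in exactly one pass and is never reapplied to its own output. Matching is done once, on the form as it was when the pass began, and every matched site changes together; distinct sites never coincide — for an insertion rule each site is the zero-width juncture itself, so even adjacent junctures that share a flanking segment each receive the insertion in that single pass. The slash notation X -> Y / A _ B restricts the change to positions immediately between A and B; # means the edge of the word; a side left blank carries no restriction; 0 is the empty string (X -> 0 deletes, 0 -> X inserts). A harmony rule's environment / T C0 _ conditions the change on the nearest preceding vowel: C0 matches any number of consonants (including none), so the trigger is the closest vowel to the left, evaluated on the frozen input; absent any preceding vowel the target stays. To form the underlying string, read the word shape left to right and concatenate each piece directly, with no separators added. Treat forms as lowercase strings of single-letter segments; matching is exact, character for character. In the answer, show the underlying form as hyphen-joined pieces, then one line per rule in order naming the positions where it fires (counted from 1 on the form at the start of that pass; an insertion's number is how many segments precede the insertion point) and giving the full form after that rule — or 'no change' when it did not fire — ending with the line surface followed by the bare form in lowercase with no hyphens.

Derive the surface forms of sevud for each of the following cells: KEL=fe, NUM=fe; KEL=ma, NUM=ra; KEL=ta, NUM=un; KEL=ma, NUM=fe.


cell KEL=fe, NUM=fe:
underlying: ev-sevud-ug
1. o -> e, u -> i / F C0 _: fires at position(s) 6: evsevidug
2. b -> p, g -> k, v -> f / _ #: fires at position(s) 9: evseviduk
surface: evseviduk

cell KEL=ma, NUM=ra:
underlying: ef-sevud-lk
1. o -> e, u -> i / F C0 _: fires at position(s) 6: efsevidlk
2. b -> p, g -> k, v -> f / _ #: no change
surface: efsevidlk

cell KEL=ta, NUM=un:
underlying: lv-sevud-i
1. o -> e, u -> i / F C0 _: fires at position(s) 6: lvsevidi
2. b -> p, g -> k, v -> f / _ #: no change
surface: lvsevidi

cell KEL=ma, NUM=fe:
underlying: ev-sevud-lk
1. o -> e, u -> i / F C0 _: fires at position(s) 6: evsevidlk
2. b -> p, g -> k, v -> f / _ #: no change
surface: evsevidlk


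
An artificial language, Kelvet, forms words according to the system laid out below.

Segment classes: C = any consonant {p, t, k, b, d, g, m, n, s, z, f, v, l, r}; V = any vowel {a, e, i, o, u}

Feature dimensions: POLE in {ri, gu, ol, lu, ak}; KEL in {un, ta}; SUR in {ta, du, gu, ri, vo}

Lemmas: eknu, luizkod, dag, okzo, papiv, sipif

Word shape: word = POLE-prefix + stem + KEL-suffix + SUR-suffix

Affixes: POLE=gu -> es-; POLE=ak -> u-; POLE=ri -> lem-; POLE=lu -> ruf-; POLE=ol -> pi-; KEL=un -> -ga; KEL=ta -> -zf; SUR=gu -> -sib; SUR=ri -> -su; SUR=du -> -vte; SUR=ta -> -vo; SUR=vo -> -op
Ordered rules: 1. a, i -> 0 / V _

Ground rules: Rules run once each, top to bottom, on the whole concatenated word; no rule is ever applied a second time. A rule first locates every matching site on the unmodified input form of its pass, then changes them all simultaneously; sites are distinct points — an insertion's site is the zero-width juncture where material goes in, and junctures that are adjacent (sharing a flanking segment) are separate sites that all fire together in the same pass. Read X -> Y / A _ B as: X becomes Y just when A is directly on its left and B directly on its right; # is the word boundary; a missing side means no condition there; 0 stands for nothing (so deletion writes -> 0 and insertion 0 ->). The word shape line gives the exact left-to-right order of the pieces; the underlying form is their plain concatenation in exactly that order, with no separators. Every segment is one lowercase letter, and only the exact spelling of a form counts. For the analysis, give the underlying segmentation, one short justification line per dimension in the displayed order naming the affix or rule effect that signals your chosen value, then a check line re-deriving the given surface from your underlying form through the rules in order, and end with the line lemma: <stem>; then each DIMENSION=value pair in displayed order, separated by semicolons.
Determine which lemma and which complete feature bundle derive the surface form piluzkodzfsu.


underlying: pi-luizkod-zf-su
POLE=ol - signalled by the affix pi-
KEL=ta - signalled by the affix -zf
SUR=ri - signalled by the affix -su
check: piluizkodzfsu -> piluzkodzfsu
lemma: luizkod; POLE=ol; KEL=ta; SUR=ri


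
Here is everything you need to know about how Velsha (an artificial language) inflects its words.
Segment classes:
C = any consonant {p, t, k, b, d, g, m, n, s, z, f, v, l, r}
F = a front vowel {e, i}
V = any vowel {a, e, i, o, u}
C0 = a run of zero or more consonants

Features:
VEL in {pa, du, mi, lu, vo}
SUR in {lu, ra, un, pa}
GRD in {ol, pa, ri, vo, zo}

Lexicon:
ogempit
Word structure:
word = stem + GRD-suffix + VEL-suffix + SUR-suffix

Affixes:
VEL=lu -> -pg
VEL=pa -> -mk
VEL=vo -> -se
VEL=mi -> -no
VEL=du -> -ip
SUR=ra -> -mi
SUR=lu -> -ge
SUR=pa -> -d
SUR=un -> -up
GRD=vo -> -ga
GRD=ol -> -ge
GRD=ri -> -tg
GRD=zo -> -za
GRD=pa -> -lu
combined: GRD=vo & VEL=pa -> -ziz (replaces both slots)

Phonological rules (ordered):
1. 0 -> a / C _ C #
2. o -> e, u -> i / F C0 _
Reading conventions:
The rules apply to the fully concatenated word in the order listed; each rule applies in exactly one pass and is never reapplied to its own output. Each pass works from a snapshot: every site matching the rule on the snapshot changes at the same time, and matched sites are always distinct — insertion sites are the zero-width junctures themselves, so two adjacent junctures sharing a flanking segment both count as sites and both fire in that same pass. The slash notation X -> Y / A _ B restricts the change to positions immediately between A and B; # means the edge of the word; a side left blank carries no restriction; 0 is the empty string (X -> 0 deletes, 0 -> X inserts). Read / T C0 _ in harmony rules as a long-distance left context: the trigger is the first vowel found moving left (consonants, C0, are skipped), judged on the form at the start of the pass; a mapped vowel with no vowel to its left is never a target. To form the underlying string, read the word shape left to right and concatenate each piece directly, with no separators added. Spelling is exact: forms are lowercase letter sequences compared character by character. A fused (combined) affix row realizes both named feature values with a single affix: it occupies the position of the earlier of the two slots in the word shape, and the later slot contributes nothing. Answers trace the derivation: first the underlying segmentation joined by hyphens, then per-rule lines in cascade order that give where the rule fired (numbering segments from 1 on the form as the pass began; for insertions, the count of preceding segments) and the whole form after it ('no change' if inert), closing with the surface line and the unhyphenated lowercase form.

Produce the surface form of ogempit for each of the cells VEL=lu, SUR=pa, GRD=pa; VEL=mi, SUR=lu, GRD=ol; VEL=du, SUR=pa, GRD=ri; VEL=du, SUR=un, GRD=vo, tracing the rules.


cell VEL=lu, SUR=pa, GRD=pa:
underlying: ogempit-lu-pg-d
1. 0 -> a / C _ C #: inserts after position(s) 11: ogempitlupgad
2. o -> e, u -> i / F C0 _: fires at position(s) 9: ogempitlipgad
surface: ogempitlipgad

cell VEL=mi, SUR=lu, GRD=ol:
underlying: ogempit-ge-no-ge
1. 0 -> a / C _ C #: no change
2. o -> e, u -> i / F C0 _: fires at position(s) 11: ogempitgenege
surface: ogempitgenege

cell VEL=du, SUR=pa, GRD=ri:
underlying: ogempit-tg-ip-d
1. 0 -> a / C _ C #: inserts after position(s) 11: ogempittgipad
2. o -> e, u -> i / F C0 _: no change
surface: ogempittgipad

cell VEL=du, SUR=un, GRD=vo:
underlying: ogempit-ga-ip-up
1. 0 -> a / C _ C #: no change
2. o -> e, u -> i / F C0 _: fires at position(s) 12: ogempitgaipip
surface: ogempitgaipip


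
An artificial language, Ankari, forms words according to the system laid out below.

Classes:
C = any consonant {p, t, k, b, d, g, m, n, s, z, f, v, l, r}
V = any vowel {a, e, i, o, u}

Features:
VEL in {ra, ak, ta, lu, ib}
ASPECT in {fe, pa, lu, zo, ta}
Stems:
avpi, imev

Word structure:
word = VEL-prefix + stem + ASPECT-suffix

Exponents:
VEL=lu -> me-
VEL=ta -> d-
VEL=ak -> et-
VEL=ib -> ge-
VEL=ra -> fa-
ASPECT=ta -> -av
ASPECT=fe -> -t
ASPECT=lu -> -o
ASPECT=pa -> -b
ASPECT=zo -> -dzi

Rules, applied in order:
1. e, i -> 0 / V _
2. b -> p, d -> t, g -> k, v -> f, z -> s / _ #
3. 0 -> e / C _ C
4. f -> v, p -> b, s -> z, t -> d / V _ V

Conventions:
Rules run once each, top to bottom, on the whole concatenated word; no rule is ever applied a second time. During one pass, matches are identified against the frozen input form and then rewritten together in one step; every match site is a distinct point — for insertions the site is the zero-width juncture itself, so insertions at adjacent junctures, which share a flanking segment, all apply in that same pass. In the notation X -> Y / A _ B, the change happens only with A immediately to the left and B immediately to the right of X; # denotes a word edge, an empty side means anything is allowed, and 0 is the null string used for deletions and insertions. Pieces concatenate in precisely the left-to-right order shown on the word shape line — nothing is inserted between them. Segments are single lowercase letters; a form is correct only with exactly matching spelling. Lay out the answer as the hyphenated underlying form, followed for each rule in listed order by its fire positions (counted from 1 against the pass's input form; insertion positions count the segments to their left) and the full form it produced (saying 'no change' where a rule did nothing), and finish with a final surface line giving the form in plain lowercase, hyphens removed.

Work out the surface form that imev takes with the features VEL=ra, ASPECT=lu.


underlying: fa-imev-o
1. e, i -> 0 / V _: fires at position(s) 3: famevo
2. b -> p, d -> t, g -> k, v -> f, z -> s / _ #: no change
3. 0 -> e / C _ C: no change
4. f -> v, p -> b, s -> z, t -> d / V _ V: no change
surface: famevo


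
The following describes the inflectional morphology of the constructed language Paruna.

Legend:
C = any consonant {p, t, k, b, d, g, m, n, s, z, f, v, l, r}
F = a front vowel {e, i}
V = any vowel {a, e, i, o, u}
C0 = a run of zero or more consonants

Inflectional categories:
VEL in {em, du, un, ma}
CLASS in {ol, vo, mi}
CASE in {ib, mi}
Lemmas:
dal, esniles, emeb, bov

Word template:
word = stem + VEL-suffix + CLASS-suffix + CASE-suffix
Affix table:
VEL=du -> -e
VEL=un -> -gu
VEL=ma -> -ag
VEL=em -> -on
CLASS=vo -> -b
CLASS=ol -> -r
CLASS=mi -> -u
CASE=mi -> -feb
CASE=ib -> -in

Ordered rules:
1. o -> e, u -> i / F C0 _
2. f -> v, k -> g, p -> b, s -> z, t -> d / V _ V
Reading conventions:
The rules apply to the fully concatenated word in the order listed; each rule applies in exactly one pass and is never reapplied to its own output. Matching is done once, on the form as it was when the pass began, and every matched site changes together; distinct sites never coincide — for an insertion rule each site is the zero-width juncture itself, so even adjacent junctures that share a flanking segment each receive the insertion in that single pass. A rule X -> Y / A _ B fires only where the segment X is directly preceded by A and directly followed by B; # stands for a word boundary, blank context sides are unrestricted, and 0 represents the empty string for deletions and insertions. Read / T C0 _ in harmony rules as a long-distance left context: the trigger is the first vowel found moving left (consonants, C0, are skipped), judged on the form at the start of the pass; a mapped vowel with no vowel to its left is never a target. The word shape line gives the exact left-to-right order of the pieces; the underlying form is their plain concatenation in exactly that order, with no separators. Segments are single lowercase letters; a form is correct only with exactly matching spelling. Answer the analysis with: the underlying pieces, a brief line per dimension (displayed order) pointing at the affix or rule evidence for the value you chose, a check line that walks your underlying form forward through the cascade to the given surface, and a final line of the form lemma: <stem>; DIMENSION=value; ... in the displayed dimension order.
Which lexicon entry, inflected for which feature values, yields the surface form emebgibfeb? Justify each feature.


underlying: emeb-gu-b-feb
VEL=un - signalled by the affix -gu
CLASS=vo - signalled by the affix -b
CASE=mi - signalled by the affix -feb
check: emebgubfeb -> emebgibfeb -> emebgibfeb
lemma: emeb; VEL=un; CLASS=vo; CASE=mi


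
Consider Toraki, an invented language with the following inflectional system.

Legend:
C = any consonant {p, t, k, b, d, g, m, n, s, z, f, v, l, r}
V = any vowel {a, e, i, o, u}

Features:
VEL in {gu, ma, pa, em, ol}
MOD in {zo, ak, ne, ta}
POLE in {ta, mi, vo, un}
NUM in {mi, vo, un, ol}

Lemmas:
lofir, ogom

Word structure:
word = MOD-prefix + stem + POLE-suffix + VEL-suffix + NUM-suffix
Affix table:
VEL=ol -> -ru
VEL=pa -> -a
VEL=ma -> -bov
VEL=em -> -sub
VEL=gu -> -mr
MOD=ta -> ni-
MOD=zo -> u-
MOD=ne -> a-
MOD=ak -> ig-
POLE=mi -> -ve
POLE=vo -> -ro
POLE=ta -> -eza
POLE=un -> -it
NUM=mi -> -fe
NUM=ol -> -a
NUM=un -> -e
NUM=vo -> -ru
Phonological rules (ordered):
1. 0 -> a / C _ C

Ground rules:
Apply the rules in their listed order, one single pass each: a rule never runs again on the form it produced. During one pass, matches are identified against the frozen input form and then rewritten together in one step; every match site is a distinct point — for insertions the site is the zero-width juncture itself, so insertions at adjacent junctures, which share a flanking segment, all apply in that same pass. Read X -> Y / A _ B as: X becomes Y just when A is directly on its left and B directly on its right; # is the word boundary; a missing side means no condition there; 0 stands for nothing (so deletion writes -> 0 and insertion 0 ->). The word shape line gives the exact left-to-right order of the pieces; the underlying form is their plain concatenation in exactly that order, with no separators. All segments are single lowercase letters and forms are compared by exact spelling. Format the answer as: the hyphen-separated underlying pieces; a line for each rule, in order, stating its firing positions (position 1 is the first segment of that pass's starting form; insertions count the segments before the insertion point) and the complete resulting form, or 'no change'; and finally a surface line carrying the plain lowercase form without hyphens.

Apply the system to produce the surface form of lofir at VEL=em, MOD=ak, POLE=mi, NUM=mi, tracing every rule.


underlying: ig-lofir-ve-sub-fe
1. 0 -> a / C _ C: inserts after position(s) 2, 7, 12: igalofiravesubafe
surface: igalofiravesubafe


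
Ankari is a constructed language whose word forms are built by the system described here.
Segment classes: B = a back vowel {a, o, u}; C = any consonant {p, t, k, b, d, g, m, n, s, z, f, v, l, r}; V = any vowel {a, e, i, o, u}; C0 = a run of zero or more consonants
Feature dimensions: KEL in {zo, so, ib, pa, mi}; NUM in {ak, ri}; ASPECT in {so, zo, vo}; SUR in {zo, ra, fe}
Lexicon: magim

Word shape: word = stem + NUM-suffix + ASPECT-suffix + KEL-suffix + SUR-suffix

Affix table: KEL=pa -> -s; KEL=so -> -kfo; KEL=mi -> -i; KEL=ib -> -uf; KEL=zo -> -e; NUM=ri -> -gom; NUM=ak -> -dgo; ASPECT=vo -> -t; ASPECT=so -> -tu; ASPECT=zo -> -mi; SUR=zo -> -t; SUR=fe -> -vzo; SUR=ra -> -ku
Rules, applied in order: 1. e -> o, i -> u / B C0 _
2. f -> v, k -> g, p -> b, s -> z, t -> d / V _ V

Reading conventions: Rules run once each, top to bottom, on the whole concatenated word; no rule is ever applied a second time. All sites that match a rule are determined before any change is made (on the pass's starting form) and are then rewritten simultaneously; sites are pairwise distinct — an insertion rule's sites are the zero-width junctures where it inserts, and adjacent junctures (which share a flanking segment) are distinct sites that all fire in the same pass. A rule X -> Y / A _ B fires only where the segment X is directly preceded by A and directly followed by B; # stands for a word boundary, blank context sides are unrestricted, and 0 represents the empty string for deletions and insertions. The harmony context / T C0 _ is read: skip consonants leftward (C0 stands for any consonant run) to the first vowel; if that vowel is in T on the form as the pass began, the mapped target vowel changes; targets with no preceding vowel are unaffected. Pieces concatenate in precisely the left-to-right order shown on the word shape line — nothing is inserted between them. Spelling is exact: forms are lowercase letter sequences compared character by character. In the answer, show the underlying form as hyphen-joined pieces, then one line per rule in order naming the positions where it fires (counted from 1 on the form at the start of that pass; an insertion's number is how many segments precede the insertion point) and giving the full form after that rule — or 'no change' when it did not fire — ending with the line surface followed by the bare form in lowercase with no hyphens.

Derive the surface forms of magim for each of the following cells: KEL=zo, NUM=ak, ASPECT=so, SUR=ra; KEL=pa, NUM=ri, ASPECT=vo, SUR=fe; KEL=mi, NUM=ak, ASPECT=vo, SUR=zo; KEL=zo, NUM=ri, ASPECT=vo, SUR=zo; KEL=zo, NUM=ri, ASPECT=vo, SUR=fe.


cell KEL=zo, NUM=ak, ASPECT=so, SUR=ra:
underlying: magim-dgo-tu-e-ku
1. e -> o, i -> u / B C0 _: fires at position(s) 4, 11: magumdgotuoku
2. f -> v, k -> g, p -> b, s -> z, t -> d / V _ V: fires at position(s) 9, 12: magumdgoduogu
surface: magumdgoduogu

cell KEL=pa, NUM=ri, ASPECT=vo, SUR=fe:
underlying: magim-gom-t-s-vzo
1. e -> o, i -> u / B C0 _: fires at position(s) 4: magumgomtsvzo
2. f -> v, k -> g, p -> b, s -> z, t -> d / V _ V: no change
surface: magumgomtsvzo

cell KEL=mi, NUM=ak, ASPECT=vo, SUR=zo:
underlying: magim-dgo-t-i-t
1. e -> o, i -> u / B C0 _: fires at position(s) 4, 10: magumdgotut
2. f -> v, k -> g, p -> b, s -> z, t -> d / V _ V: fires at position(s) 9: magumdgodut
surface: magumdgodut

cell KEL=zo, NUM=ri, ASPECT=vo, SUR=zo:
underlying: magim-gom-t-e-t
1. e -> o, i -> u / B C0 _: fires at position(s) 4, 10: magumgomtot
2. f -> v, k -> g, p -> b, s -> z, t -> d / V _ V: no change
surface: magumgomtot

cell KEL=zo, NUM=ri, ASPECT=vo, SUR=fe:
underlying: magim-gom-t-e-vzo
1. e -> o, i -> u / B C0 _: fires at position(s) 4, 10: magumgomtovzo
2. f -> v, k -> g, p -> b, s -> z, t -> d / V _ V: no change
surface: magumgomtovzo


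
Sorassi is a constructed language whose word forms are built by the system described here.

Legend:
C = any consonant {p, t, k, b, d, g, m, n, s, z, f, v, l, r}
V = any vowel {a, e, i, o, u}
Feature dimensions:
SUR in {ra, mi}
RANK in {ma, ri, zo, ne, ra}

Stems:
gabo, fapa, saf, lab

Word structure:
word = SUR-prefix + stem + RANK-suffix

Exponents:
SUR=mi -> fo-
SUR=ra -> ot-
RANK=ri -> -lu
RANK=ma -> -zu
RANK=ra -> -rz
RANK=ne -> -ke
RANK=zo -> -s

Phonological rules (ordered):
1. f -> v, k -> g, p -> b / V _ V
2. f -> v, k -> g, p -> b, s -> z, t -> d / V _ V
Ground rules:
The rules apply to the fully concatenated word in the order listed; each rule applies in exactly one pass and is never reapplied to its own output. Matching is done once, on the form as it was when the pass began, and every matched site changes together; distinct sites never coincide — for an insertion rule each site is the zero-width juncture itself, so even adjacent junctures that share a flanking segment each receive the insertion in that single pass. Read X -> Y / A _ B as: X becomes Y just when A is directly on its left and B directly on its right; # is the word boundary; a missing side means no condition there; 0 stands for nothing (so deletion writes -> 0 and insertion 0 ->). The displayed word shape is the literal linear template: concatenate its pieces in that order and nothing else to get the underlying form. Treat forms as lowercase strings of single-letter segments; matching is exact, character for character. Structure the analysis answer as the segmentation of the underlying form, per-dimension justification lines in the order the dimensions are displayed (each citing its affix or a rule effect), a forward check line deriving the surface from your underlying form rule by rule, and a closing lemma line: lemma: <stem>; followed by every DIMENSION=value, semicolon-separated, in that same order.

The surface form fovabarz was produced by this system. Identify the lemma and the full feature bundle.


underlying: fo-fapa-rz
SUR=mi - signalled by the affix fo-
RANK=ra - signalled by the affix -rz
check: fofaparz -> fovabarz -> fovabarz
lemma: fapa; SUR=mi; RANK=ra
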